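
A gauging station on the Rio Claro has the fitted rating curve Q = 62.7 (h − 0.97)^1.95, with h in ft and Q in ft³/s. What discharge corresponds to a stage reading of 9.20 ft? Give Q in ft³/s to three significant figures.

Q = 62.7 × (9.20 − 0.97)^1.95 = 62.7 × 8.23^1.95 = 3822 ft³/s

3820 ft³/s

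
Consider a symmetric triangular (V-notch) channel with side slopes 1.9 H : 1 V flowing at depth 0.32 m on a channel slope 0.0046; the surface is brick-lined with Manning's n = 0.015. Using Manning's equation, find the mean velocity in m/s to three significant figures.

1.23 m/s

A = z·y² = 1.9×0.32² = 0.1946 m²
P = 2y√(1+z²) = 2×0.32×√(1+1.9²) = 1.374 m
R = A/P = 0.1946/1.374 = 0.1416 m
Q = (1/n)·A·R^(2/3)·S^(1/2) = (1/0.015) × 0.1946 × 0.1416^(2/3) × 0.0046^(1/2) = 0.2390 m³/s
V = Q/A = 0.2390/0.1946 = 1.228 m/s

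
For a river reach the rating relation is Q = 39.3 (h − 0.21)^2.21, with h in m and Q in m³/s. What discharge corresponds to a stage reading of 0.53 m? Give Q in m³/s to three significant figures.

3.17 m³/s

Q = 39.3 × (0.53 − 0.21)^2.21 = 39.3 × 0.32^2.21 = 3.168 m³/s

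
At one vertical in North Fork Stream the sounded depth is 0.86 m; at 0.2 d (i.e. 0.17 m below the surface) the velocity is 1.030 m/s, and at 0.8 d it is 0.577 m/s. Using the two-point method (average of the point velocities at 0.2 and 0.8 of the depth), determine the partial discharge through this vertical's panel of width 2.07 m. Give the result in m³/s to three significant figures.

v̄ = (1.030 + 0.577) / 2 = 0.8035 m/s
q = v̄ × d × w = 0.8035 × 0.86 × 2.07 = 1.430 m³/s

1.43 m³/s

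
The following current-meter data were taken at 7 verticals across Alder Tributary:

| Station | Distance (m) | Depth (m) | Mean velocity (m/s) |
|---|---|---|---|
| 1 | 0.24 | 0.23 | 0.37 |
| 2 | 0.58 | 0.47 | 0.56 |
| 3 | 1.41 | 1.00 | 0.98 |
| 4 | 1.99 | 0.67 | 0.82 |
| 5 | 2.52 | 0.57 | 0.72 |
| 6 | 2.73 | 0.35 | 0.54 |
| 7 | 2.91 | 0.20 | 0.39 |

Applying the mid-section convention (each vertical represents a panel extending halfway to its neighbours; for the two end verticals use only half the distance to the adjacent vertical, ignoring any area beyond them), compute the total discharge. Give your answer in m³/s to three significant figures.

1.36 m³/s

w_1 = (0.58 − 0.24)/2 = 0.17 m; q_1 = 0.37 × 0.23 × 0.17 = 0.01447 m³/s
w_2 = (1.41 − 0.24)/2 = 0.585 m; q_2 = 0.56 × 0.47 × 0.585 = 0.1540 m³/s
w_3 = (1.99 − 0.58)/2 = 0.705 m; q_3 = 0.98 × 1.00 × 0.705 = 0.6909 m³/s
w_4 = (2.52 − 1.41)/2 = 0.555 m; q_4 = 0.82 × 0.67 × 0.555 = 0.3049 m³/s
w_5 = (2.73 − 1.99)/2 = 0.37 m; q_5 = 0.72 × 0.57 × 0.37 = 0.1518 m³/s
w_6 = (2.91 − 2.52)/2 = 0.195 m; q_6 = 0.54 × 0.35 × 0.195 = 0.03686 m³/s
w_7 = (2.91 − 2.73)/2 = 0.09 m; q_7 = 0.39 × 0.20 × 0.09 = 0.007020 m³/s
Q = Σ qᵢ = 1.360 m³/s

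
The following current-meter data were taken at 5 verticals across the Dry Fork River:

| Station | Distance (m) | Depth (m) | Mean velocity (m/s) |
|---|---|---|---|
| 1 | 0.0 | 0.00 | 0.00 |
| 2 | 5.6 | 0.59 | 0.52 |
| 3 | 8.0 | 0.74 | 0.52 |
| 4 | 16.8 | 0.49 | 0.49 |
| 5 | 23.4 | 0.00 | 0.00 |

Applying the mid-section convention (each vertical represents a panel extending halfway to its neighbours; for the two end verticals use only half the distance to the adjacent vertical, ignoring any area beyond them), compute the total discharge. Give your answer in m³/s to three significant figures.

w_2 = (8.0 − 0.0)/2 = 4 m; q_2 = 0.52 × 0.59 × 4 = 1.227 m³/s
w_3 = (16.8 − 5.6)/2 = 5.6 m; q_3 = 0.52 × 0.74 × 5.6 = 2.155 m³/s
w_4 = (23.4 − 8.0)/2 = 7.7 m; q_4 = 0.49 × 0.49 × 7.7 = 1.849 m³/s
Stations 1, 5 contribute zero (depth or velocity is 0).
Q = Σ qᵢ = 5.231 m³/s

5.23 m³/s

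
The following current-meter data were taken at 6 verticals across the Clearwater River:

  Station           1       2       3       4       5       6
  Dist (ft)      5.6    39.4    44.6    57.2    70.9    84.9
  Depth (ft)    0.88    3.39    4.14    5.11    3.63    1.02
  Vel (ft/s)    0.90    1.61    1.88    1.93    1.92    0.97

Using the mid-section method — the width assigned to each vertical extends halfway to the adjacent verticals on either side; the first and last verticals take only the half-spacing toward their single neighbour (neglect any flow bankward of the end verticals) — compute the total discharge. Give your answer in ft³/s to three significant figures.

w_1 = (39.4 − 5.6)/2 = 16.9 ft; q_1 = 0.90 × 0.88 × 16.9 = 13.38 ft³/s
w_2 = (44.6 − 5.6)/2 = 19.5 ft; q_2 = 1.61 × 3.39 × 19.5 = 106.4 ft³/s
w_3 = (57.2 − 39.4)/2 = 8.9 ft; q_3 = 1.88 × 4.14 × 8.9 = 69.27 ft³/s
w_4 = (70.9 − 44.6)/2 = 13.15 ft; q_4 = 1.93 × 5.11 × 13.15 = 129.7 ft³/s
w_5 = (84.9 − 57.2)/2 = 13.85 ft; q_5 = 1.92 × 3.63 × 13.85 = 96.53 ft³/s
w_6 = (84.9 − 70.9)/2 = 7 ft; q_6 = 0.97 × 1.02 × 7 = 6.926 ft³/s
Q = Σ qᵢ = 422.2 ft³/s

422 ft³/s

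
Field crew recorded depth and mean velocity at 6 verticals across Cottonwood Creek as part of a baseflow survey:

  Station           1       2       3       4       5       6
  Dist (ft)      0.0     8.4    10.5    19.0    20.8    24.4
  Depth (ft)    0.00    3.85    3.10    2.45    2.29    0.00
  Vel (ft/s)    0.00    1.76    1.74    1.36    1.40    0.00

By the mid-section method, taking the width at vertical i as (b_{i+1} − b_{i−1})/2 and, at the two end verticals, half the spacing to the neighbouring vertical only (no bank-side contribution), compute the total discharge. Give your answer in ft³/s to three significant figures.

90.0 ft³/s

w_2 = (10.5 − 0.0)/2 = 5.25 ft; q_2 = 1.76 × 3.85 × 5.25 = 35.57 ft³/s
w_3 = (19.0 − 8.4)/2 = 5.3 ft; q_3 = 1.74 × 3.10 × 5.3 = 28.59 ft³/s
w_4 = (20.8 − 10.5)/2 = 5.15 ft; q_4 = 1.36 × 2.45 × 5.15 = 17.16 ft³/s
w_5 = (24.4 − 19.0)/2 = 2.7 ft; q_5 = 1.40 × 2.29 × 2.7 = 8.656 ft³/s
Stations 1, 6 contribute zero (depth or velocity is 0).
Q = Σ qᵢ = 89.98 ft³/s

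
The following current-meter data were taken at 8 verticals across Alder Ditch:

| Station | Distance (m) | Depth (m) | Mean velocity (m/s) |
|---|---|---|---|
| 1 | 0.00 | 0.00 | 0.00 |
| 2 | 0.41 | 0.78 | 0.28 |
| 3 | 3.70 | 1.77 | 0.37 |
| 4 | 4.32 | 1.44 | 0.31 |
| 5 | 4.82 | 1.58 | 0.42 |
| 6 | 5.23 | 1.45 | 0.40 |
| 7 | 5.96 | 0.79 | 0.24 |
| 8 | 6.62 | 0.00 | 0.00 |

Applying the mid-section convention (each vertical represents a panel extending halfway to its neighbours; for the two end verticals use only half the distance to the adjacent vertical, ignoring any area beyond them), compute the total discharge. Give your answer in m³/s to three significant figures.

2.70 m³/s

w_2 = (3.70 − 0.00)/2 = 1.85 m; q_2 = 0.28 × 0.78 × 1.85 = 0.4040 m³/s
w_3 = (4.32 − 0.41)/2 = 1.955 m; q_3 = 0.37 × 1.77 × 1.955 = 1.280 m³/s
w_4 = (4.82 − 3.70)/2 = 0.56 m; q_4 = 0.31 × 1.44 × 0.56 = 0.2500 m³/s
w_5 = (5.23 − 4.32)/2 = 0.455 m; q_5 = 0.42 × 1.58 × 0.455 = 0.3019 m³/s
w_6 = (5.96 − 4.82)/2 = 0.57 m; q_6 = 0.40 × 1.45 × 0.57 = 0.3306 m³/s
w_7 = (6.62 − 5.23)/2 = 0.695 m; q_7 = 0.24 × 0.79 × 0.695 = 0.1318 m³/s
Stations 1, 8 contribute zero (depth or velocity is 0).
Q = Σ qᵢ = 2.699 m³/s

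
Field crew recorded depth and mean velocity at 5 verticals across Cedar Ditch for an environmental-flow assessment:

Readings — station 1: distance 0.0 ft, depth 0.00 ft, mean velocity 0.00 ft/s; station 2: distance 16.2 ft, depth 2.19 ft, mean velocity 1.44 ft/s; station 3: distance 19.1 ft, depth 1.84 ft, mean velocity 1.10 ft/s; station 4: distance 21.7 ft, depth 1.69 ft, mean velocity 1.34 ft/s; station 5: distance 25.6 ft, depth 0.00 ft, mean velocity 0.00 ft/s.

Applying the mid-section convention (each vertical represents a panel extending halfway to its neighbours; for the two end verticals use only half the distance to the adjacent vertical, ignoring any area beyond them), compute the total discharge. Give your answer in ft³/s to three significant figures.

43.0 ft³/s

w_2 = (19.1 − 0.0)/2 = 9.55 ft; q_2 = 1.44 × 2.19 × 9.55 = 30.12 ft³/s
w_3 = (21.7 − 16.2)/2 = 2.75 ft; q_3 = 1.10 × 1.84 × 2.75 = 5.566 ft³/s
w_4 = (25.6 − 19.1)/2 = 3.25 ft; q_4 = 1.34 × 1.69 × 3.25 = 7.360 ft³/s
Stations 1, 5 contribute zero (depth or velocity is 0).
Q = Σ qᵢ = 43.04 ft³/s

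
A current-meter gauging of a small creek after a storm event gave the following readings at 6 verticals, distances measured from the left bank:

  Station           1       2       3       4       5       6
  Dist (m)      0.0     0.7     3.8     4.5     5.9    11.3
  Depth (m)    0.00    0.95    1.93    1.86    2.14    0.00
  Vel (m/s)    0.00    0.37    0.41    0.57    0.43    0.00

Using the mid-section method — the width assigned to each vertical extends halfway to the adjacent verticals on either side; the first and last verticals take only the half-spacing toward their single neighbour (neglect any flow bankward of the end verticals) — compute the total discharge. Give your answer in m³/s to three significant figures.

6.41 m³/s

w_2 = (3.8 − 0.0)/2 = 1.9 m; q_2 = 0.37 × 0.95 × 1.9 = 0.6679 m³/s
w_3 = (4.5 − 0.7)/2 = 1.9 m; q_3 = 0.41 × 1.93 × 1.9 = 1.503 m³/s
w_4 = (5.9 − 3.8)/2 = 1.05 m; q_4 = 0.57 × 1.86 × 1.05 = 1.113 m³/s
w_5 = (11.3 − 4.5)/2 = 3.4 m; q_5 = 0.43 × 2.14 × 3.4 = 3.129 m³/s
Stations 1, 6 contribute zero (depth or velocity is 0).
Q = Σ qᵢ = 6.413 m³/s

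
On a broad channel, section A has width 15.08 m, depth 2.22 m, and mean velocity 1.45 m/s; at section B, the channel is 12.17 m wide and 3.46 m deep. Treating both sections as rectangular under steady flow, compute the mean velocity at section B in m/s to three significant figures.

1.15 m/s

Q = A₁V₁ = (15.08×2.22) × 1.45 = 48.54 m³/s
A₂ = 12.17 × 3.46 = 42.11 m²
V₂ = Q/A₂ = 48.54/42.11 = 1.153 m/s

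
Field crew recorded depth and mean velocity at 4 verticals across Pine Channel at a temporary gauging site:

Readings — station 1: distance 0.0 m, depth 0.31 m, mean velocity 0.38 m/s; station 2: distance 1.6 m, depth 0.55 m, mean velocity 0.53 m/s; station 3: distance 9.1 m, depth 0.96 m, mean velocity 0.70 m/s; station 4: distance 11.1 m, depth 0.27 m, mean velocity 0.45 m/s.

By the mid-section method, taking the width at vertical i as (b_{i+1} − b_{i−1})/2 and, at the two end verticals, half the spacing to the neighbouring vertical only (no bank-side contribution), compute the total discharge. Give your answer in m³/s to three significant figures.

4.73 m³/s

w_1 = (1.6 − 0.0)/2 = 0.8 m; q_1 = 0.38 × 0.31 × 0.8 = 0.09424 m³/s
w_2 = (9.1 − 0.0)/2 = 4.55 m; q_2 = 0.53 × 0.55 × 4.55 = 1.326 m³/s
w_3 = (11.1 − 1.6)/2 = 4.75 m; q_3 = 0.70 × 0.96 × 4.75 = 3.192 m³/s
w_4 = (11.1 − 9.1)/2 = 1 m; q_4 = 0.45 × 0.27 × 1 = 0.1215 m³/s
Q = Σ qᵢ = 4.734 m³/s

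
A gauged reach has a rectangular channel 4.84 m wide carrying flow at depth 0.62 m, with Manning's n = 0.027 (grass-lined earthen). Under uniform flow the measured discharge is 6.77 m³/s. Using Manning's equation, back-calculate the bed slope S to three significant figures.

A = b·y = 4.84 × 0.62 = 3.001 m²
P = b + 2y = 4.84 + 2×0.62 = 6.080 m
R = A/P = 3.001/6.080 = 0.4936 m
S = (Q·n / (1·A·R^(2/3)))² = (6.77×0.027 / (1×3.001×0.6245))² = 0.009513

0.00951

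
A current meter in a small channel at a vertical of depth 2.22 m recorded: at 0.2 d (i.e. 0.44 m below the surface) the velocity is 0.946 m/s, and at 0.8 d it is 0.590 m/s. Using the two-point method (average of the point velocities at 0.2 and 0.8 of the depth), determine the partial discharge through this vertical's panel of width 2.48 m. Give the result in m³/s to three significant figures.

4.23 m³/s

v̄ = (0.946 + 0.590) / 2 = 0.7680 m/s
q = v̄ × d × w = 0.7680 × 2.22 × 2.48 = 4.228 m³/s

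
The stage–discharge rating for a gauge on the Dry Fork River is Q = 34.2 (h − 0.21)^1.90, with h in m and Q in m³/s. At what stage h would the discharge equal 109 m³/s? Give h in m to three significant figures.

h − h₀ = (Q/C)^(1/b) = (109/34.2)^(1/1.90) = 1.841 m
h = 0.21 + 1.841 = 2.051 m

2.05 m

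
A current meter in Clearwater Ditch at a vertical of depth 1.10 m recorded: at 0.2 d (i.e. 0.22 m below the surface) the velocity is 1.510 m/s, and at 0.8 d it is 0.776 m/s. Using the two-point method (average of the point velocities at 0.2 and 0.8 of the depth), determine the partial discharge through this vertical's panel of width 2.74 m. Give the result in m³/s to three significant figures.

v̄ = (1.510 + 0.776) / 2 = 1.143 m/s
q = v̄ × d × w = 1.143 × 1.10 × 2.74 = 3.445 m³/s

3.45 m³/s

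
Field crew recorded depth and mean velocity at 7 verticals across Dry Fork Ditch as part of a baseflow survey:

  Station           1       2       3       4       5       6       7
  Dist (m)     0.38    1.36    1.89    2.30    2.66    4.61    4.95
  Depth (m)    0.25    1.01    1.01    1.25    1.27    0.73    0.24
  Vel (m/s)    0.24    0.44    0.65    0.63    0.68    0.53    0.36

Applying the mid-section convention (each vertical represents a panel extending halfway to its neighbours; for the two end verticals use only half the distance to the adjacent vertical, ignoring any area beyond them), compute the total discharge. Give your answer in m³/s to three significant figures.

w_1 = (1.36 − 0.38)/2 = 0.49 m; q_1 = 0.24 × 0.25 × 0.49 = 0.02940 m³/s
w_2 = (1.89 − 0.38)/2 = 0.755 m; q_2 = 0.44 × 1.01 × 0.755 = 0.3355 m³/s
w_3 = (2.30 − 1.36)/2 = 0.47 m; q_3 = 0.65 × 1.01 × 0.47 = 0.3086 m³/s
w_4 = (2.66 − 1.89)/2 = 0.385 m; q_4 = 0.63 × 1.25 × 0.385 = 0.3032 m³/s
w_5 = (4.61 − 2.30)/2 = 1.155 m; q_5 = 0.68 × 1.27 × 1.155 = 0.9975 m³/s
w_6 = (4.95 − 2.66)/2 = 1.145 m; q_6 = 0.53 × 0.73 × 1.145 = 0.4430 m³/s
w_7 = (4.95 − 4.61)/2 = 0.17 m; q_7 = 0.36 × 0.24 × 0.17 = 0.01469 m³/s
Q = Σ qᵢ = 2.432 m³/s

2.43 m³/s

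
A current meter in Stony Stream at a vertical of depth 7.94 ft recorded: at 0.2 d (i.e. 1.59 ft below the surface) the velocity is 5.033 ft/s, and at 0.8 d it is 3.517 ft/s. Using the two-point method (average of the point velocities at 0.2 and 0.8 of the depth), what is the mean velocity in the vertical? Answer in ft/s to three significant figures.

4.28 ft/s

v̄ = (5.033 + 3.517) / 2 = 4.275 ft/s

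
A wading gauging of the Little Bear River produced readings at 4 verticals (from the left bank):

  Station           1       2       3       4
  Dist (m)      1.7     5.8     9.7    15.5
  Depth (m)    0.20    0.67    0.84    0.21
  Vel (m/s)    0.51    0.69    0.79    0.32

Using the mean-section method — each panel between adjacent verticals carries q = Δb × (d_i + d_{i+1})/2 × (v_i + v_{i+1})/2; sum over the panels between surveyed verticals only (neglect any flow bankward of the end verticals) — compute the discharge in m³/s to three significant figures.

Panel 1-2: Δb = 4.1 m, d̄ = (0.20+0.67)/2 = 0.435, v̄ = (0.51+0.69)/2 = 0.6 → q = 4.1×0.435×0.6 = 1.070 m³/s
Panel 2-3: Δb = 3.9 m, d̄ = (0.67+0.84)/2 = 0.755, v̄ = (0.69+0.79)/2 = 0.74 → q = 3.9×0.755×0.74 = 2.179 m³/s
Panel 3-4: Δb = 5.8 m, d̄ = (0.84+0.21)/2 = 0.525, v̄ = (0.79+0.32)/2 = 0.555 → q = 5.8×0.525×0.555 = 1.690 m³/s
Q = Σ q = 4.939 m³/s

4.94 m³/s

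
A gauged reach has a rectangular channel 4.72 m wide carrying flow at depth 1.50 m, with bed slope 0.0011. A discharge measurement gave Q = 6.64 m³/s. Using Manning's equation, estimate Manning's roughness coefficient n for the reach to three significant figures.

A = b·y = 4.72 × 1.50 = 7.080 m²
P = b + 2y = 4.72 + 2×1.50 = 7.720 m
R = A/P = 7.080/7.720 = 0.9171 m
n = (1/Q)·A·R^(2/3)·S^(1/2) = (1/6.64) × 7.080 × 0.9439 × 0.03317 = 0.03338

0.0334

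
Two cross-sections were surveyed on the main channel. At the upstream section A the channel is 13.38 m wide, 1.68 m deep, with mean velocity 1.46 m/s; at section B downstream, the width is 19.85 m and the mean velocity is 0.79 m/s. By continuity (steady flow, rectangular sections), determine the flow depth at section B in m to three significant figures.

2.09 m

Q = A₁V₁ = (13.38×1.68) × 1.46 = 32.82 m³/s
d₂ = Q/(b₂ V₂) = 32.82/(19.85×0.79) = 2.093 m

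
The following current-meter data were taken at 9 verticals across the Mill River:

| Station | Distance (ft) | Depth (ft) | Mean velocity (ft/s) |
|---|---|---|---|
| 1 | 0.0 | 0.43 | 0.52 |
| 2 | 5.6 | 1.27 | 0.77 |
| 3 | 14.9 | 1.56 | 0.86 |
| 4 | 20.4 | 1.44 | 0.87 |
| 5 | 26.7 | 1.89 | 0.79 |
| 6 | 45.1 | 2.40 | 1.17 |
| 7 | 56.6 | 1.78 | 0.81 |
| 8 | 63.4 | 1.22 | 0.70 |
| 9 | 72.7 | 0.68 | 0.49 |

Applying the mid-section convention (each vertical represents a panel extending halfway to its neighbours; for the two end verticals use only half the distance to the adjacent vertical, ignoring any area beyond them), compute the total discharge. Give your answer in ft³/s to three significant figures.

107 ft³/s

w_1 = (5.6 − 0.0)/2 = 2.8 ft; q_1 = 0.52 × 0.43 × 2.8 = 0.6261 ft³/s
w_2 = (14.9 − 0.0)/2 = 7.45 ft; q_2 = 0.77 × 1.27 × 7.45 = 7.285 ft³/s
w_3 = (20.4 − 5.6)/2 = 7.4 ft; q_3 = 0.86 × 1.56 × 7.4 = 9.928 ft³/s
w_4 = (26.7 − 14.9)/2 = 5.9 ft; q_4 = 0.87 × 1.44 × 5.9 = 7.392 ft³/s
w_5 = (45.1 − 20.4)/2 = 12.35 ft; q_5 = 0.79 × 1.89 × 12.35 = 18.44 ft³/s
w_6 = (56.6 − 26.7)/2 = 14.95 ft; q_6 = 1.17 × 2.40 × 14.95 = 41.98 ft³/s
w_7 = (63.4 − 45.1)/2 = 9.15 ft; q_7 = 0.81 × 1.78 × 9.15 = 13.19 ft³/s
w_8 = (72.7 − 56.6)/2 = 8.05 ft; q_8 = 0.70 × 1.22 × 8.05 = 6.875 ft³/s
w_9 = (72.7 − 63.4)/2 = 4.65 ft; q_9 = 0.49 × 0.68 × 4.65 = 1.549 ft³/s
Q = Σ qᵢ = 107.3 ft³/s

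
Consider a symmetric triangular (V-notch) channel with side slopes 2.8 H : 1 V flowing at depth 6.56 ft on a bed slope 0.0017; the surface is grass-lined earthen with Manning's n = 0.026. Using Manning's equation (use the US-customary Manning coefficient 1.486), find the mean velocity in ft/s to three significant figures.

5.00 ft/s

A = z·y² = 2.8×6.56² = 120.5 ft²
P = 2y√(1+z²) = 2×6.56×√(1+2.8²) = 39.01 ft
R = A/P = 120.5/39.01 = 3.089 ft
Q = (1.486/n)·A·R^(2/3)·S^(1/2) = (1.486/0.026) × 120.5 × 3.089^(2/3) × 0.0017^(1/2) = 602.2 ft³/s
V = Q/A = 602.2/120.5 = 4.998 ft/s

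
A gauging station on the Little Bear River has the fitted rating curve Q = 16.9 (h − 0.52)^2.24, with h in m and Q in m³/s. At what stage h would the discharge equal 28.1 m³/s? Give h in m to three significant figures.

1.77 m

h − h₀ = (Q/C)^(1/b) = (28.1/16.9)^(1/2.24) = 1.255 m
h = 0.52 + 1.255 = 1.775 m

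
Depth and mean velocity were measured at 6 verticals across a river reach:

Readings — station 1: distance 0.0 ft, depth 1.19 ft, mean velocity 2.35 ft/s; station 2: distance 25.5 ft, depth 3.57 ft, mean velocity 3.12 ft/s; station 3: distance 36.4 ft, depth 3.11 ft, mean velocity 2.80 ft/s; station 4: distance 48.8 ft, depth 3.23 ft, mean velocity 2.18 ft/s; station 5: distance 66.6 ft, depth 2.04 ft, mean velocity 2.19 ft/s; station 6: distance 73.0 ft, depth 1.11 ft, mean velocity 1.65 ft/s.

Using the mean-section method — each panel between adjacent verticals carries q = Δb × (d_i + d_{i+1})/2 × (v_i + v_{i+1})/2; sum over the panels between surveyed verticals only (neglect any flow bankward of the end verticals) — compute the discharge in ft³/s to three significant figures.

493 ft³/s

Panel 1-2: Δb = 25.5 ft, d̄ = (1.19+3.57)/2 = 2.38, v̄ = (2.35+3.12)/2 = 2.735 → q = 25.5×2.38×2.735 = 166.0 ft³/s
Panel 2-3: Δb = 10.9 ft, d̄ = (3.57+3.11)/2 = 3.34, v̄ = (3.12+2.80)/2 = 2.96 → q = 10.9×3.34×2.96 = 107.8 ft³/s
Panel 3-4: Δb = 12.4 ft, d̄ = (3.11+3.23)/2 = 3.17, v̄ = (2.80+2.18)/2 = 2.49 → q = 12.4×3.17×2.49 = 97.88 ft³/s
Panel 4-5: Δb = 17.8 ft, d̄ = (3.23+2.04)/2 = 2.635, v̄ = (2.18+2.19)/2 = 2.185 → q = 17.8×2.635×2.185 = 102.5 ft³/s
Panel 5-6: Δb = 6.4 ft, d̄ = (2.04+1.11)/2 = 1.575, v̄ = (2.19+1.65)/2 = 1.92 → q = 6.4×1.575×1.92 = 19.35 ft³/s
Q = Σ q = 493.5 ft³/s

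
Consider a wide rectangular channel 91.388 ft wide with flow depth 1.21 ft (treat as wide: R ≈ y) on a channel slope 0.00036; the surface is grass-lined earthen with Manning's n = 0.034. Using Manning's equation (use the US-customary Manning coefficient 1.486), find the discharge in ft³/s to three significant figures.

A = b·y = 91.388 × 1.21 = 110.6 ft²
Wide channel: R ≈ y = 1.21 ft
Q = (1.486/n)·A·R^(2/3)·S^(1/2) = (1.486/0.034) × 110.6 × 1.210^(2/3) × 0.00036^(1/2) = 104.1 ft³/s

104 ft³/s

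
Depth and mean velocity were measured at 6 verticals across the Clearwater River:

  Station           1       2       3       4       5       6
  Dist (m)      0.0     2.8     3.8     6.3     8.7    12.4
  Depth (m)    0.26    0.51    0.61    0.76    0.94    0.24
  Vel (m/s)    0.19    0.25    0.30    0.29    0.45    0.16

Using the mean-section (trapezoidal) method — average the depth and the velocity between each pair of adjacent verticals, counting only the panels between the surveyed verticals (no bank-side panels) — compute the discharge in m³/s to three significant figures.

Panel 1-2: Δb = 2.8 m, d̄ = (0.26+0.51)/2 = 0.385, v̄ = (0.19+0.25)/2 = 0.22 → q = 2.8×0.385×0.22 = 0.2372 m³/s
Panel 2-3: Δb = 1 m, d̄ = (0.51+0.61)/2 = 0.56, v̄ = (0.25+0.30)/2 = 0.275 → q = 1×0.56×0.275 = 0.1540 m³/s
Panel 3-4: Δb = 2.5 m, d̄ = (0.61+0.76)/2 = 0.685, v̄ = (0.30+0.29)/2 = 0.295 → q = 2.5×0.685×0.295 = 0.5052 m³/s
Panel 4-5: Δb = 2.4 m, d̄ = (0.76+0.94)/2 = 0.85, v̄ = (0.29+0.45)/2 = 0.37 → q = 2.4×0.85×0.37 = 0.7548 m³/s
Panel 5-6: Δb = 3.7 m, d̄ = (0.94+0.24)/2 = 0.59, v̄ = (0.45+0.16)/2 = 0.305 → q = 3.7×0.59×0.305 = 0.6658 m³/s
Q = Σ q = 2.317 m³/s

2.32 m³/s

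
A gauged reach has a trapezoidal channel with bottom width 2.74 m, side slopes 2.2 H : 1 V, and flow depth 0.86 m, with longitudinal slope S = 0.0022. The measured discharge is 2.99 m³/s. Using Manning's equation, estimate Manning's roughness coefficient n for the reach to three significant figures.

0.0433

A = (b + z·y)·y = (2.74 + 2.2×0.86)×0.86 = 3.984 m²
P = b + 2y√(1+z²) = 2.74 + 2×0.86×√(1+2.2²) = 6.897 m
R = A/P = 3.984/6.897 = 0.5776 m
n = (1/Q)·A·R^(2/3)·S^(1/2) = (1/2.99) × 3.984 × 0.6936 × 0.04690 = 0.04334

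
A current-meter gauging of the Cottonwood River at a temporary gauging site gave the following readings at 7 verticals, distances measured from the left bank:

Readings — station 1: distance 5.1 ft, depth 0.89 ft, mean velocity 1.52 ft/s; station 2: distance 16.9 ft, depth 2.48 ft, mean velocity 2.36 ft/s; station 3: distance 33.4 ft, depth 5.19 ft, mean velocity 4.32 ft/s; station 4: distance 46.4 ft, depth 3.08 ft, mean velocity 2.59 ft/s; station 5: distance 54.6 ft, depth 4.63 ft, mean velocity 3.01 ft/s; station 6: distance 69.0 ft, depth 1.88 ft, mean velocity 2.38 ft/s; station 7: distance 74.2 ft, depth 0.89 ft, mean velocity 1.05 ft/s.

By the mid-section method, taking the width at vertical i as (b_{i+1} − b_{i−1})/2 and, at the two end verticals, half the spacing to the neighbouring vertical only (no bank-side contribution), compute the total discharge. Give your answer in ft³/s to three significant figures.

w_1 = (16.9 − 5.1)/2 = 5.9 ft; q_1 = 1.52 × 0.89 × 5.9 = 7.982 ft³/s
w_2 = (33.4 − 5.1)/2 = 14.15 ft; q_2 = 2.36 × 2.48 × 14.15 = 82.82 ft³/s
w_3 = (46.4 − 16.9)/2 = 14.75 ft; q_3 = 4.32 × 5.19 × 14.75 = 330.7 ft³/s
w_4 = (54.6 − 33.4)/2 = 10.6 ft; q_4 = 2.59 × 3.08 × 10.6 = 84.56 ft³/s
w_5 = (69.0 − 46.4)/2 = 11.3 ft; q_5 = 3.01 × 4.63 × 11.3 = 157.5 ft³/s
w_6 = (74.2 − 54.6)/2 = 9.8 ft; q_6 = 2.38 × 1.88 × 9.8 = 43.85 ft³/s
w_7 = (74.2 − 69.0)/2 = 2.6 ft; q_7 = 1.05 × 0.89 × 2.6 = 2.430 ft³/s
Q = Σ qᵢ = 709.8 ft³/s

710 ft³/s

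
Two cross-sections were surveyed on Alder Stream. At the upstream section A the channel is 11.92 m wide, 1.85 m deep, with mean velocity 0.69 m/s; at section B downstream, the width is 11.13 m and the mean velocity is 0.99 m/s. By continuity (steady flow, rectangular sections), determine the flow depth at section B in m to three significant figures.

Q = A₁V₁ = (11.92×1.85) × 0.69 = 15.22 m³/s
d₂ = Q/(b₂ V₂) = 15.22/(11.13×0.99) = 1.381 m

1.38 m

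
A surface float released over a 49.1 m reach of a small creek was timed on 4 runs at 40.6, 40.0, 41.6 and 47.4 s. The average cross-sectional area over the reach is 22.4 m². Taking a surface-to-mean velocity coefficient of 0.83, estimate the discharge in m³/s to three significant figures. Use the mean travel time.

t̄ = (40.6 + 40.0 + 41.6 + 47.4) / 4 = 42.4 s
v_surface = L / t̄ = 49.1 / 42.4 = 1.158 m/s
v_mean = 0.83 × 1.158 = 0.9612 m/s
Q = A × v_mean = 22.4 × 0.9612 = 21.53 m³/s

21.5 m³/s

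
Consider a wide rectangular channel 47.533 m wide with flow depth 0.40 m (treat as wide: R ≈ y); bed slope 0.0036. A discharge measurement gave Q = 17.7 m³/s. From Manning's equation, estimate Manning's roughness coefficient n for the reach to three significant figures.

A = b·y = 47.533 × 0.40 = 19.01 m²
Wide channel: R ≈ y = 0.40 m
n = (1/Q)·A·R^(2/3)·S^(1/2) = (1/17.7) × 19.01 × 0.5429 × 0.06000 = 0.03499

0.0350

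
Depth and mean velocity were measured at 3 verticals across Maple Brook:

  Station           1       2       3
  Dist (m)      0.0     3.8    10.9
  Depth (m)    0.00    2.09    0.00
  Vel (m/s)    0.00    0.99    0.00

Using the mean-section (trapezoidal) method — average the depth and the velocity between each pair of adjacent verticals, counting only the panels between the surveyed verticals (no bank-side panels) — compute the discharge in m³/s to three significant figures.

5.64 m³/s

Panel 1-2: Δb = 3.8 m, d̄ = (0.00+2.09)/2 = 1.045, v̄ = (0.00+0.99)/2 = 0.495 → q = 3.8×1.045×0.495 = 1.966 m³/s
Panel 2-3: Δb = 7.1 m, d̄ = (2.09+0.00)/2 = 1.045, v̄ = (0.99+0.00)/2 = 0.495 → q = 7.1×1.045×0.495 = 3.673 m³/s
Q = Σ q = 5.638 m³/s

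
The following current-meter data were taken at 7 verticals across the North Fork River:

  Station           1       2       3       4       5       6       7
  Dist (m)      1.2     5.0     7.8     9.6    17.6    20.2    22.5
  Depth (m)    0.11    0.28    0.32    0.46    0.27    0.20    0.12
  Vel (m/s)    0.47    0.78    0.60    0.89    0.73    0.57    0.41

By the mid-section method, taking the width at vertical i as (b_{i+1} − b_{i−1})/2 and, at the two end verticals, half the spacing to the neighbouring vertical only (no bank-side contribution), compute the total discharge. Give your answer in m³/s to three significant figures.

4.65 m³/s

w_1 = (5.0 − 1.2)/2 = 1.9 m; q_1 = 0.47 × 0.11 × 1.9 = 0.09823 m³/s
w_2 = (7.8 − 1.2)/2 = 3.3 m; q_2 = 0.78 × 0.28 × 3.3 = 0.7207 m³/s
w_3 = (9.6 − 5.0)/2 = 2.3 m; q_3 = 0.60 × 0.32 × 2.3 = 0.4416 m³/s
w_4 = (17.6 − 7.8)/2 = 4.9 m; q_4 = 0.89 × 0.46 × 4.9 = 2.006 m³/s
w_5 = (20.2 − 9.6)/2 = 5.3 m; q_5 = 0.73 × 0.27 × 5.3 = 1.045 m³/s
w_6 = (22.5 − 17.6)/2 = 2.45 m; q_6 = 0.57 × 0.20 × 2.45 = 0.2793 m³/s
w_7 = (22.5 − 20.2)/2 = 1.15 m; q_7 = 0.41 × 0.12 × 1.15 = 0.05658 m³/s
Q = Σ qᵢ = 4.647 m³/s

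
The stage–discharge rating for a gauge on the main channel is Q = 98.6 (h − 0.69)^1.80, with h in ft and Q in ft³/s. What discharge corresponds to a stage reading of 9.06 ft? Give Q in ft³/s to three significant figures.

Q = 98.6 × (9.06 − 0.69)^1.80 = 98.6 × 8.37^1.80 = 4516 ft³/s

4520 ft³/s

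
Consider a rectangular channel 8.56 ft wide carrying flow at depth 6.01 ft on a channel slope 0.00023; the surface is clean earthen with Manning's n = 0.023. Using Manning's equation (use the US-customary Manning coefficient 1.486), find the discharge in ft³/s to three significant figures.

92.8 ft³/s

A = b·y = 8.56 × 6.01 = 51.45 ft²
P = b + 2y = 8.56 + 2×6.01 = 20.58 ft
R = A/P = 51.45/20.58 = 2.500 ft
Q = (1.486/n)·A·R^(2/3)·S^(1/2) = (1.486/0.023) × 51.45 × 2.500^(2/3) × 0.00023^(1/2) = 92.85 ft³/s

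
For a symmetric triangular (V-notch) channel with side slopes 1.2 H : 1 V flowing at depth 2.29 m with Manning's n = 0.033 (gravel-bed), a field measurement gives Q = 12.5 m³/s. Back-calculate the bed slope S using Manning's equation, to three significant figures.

0.00510

A = z·y² = 1.2×2.29² = 6.293 m²
P = 2y√(1+z²) = 2×2.29×√(1+1.2²) = 7.154 m
R = A/P = 6.293/7.154 = 0.8796 m
S = (Q·n / (1·A·R^(2/3)))² = (12.5×0.033 / (1×6.293×0.9180))² = 0.005098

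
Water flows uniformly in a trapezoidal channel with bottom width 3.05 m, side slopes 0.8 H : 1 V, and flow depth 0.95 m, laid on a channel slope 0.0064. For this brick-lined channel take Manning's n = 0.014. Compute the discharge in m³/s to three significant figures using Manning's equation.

15.7 m³/s

A = (b + z·y)·y = (3.05 + 0.8×0.95)×0.95 = 3.620 m²
P = b + 2y√(1+z²) = 3.05 + 2×0.95×√(1+0.8²) = 5.483 m
R = A/P = 3.620/5.483 = 0.6601 m
Q = (1/n)·A·R^(2/3)·S^(1/2) = (1/0.014) × 3.620 × 0.6601^(2/3) × 0.0064^(1/2) = 15.68 m³/s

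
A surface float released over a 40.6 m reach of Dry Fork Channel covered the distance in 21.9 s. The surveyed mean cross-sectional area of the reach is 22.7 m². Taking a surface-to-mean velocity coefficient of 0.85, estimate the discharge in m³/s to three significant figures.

35.8 m³/s

v_surface = L / t̄ = 40.6 / 21.9 = 1.854 m/s
v_mean = 0.85 × 1.854 = 1.576 m/s
Q = A × v_mean = 22.7 × 1.576 = 35.77 m³/s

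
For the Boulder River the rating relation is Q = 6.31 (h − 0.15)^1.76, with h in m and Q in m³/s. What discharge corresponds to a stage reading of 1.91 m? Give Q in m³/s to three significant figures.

Q = 6.31 × (1.91 − 0.15)^1.76 = 6.31 × 1.76^1.76 = 17.07 m³/s

17.1 m³/s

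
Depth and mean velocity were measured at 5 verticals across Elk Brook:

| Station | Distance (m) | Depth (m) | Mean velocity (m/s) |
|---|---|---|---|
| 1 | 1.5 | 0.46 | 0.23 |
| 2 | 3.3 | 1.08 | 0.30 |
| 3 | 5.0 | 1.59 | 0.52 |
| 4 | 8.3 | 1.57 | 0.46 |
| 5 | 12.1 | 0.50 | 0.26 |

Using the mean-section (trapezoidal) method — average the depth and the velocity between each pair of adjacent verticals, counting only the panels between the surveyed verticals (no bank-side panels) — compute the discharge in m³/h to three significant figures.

19000 m³/h

Panel 1-2: Δb = 1.8 m, d̄ = (0.46+1.08)/2 = 0.77, v̄ = (0.23+0.30)/2 = 0.265 → q = 1.8×0.77×0.265 = 0.3673 m³/s
Panel 2-3: Δb = 1.7 m, d̄ = (1.08+1.59)/2 = 1.335, v̄ = (0.30+0.52)/2 = 0.41 → q = 1.7×1.335×0.41 = 0.9305 m³/s
Panel 3-4: Δb = 3.3 m, d̄ = (1.59+1.57)/2 = 1.58, v̄ = (0.52+0.46)/2 = 0.49 → q = 3.3×1.58×0.49 = 2.555 m³/s
Panel 4-5: Δb = 3.8 m, d̄ = (1.57+0.50)/2 = 1.035, v̄ = (0.46+0.26)/2 = 0.36 → q = 3.8×1.035×0.36 = 1.416 m³/s
Q = Σ q = 5.269 m³/s
= 5.269 × 3600 = 18970 m³/h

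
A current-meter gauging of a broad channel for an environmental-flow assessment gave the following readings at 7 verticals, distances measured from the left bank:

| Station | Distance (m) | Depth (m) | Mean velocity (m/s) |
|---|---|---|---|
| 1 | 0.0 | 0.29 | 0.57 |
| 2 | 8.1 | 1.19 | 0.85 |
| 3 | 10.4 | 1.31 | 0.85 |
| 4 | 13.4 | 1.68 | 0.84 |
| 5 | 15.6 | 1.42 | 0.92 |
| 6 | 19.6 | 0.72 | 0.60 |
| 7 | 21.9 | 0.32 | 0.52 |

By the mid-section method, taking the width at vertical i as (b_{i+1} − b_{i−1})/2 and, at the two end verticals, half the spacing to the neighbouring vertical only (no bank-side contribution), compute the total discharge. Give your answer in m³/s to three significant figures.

18.2 m³/s

w_1 = (8.1 − 0.0)/2 = 4.05 m; q_1 = 0.57 × 0.29 × 4.05 = 0.6695 m³/s
w_2 = (10.4 − 0.0)/2 = 5.2 m; q_2 = 0.85 × 1.19 × 5.2 = 5.260 m³/s
w_3 = (13.4 − 8.1)/2 = 2.65 m; q_3 = 0.85 × 1.31 × 2.65 = 2.951 m³/s
w_4 = (15.6 − 10.4)/2 = 2.6 m; q_4 = 0.84 × 1.68 × 2.6 = 3.669 m³/s
w_5 = (19.6 − 13.4)/2 = 3.1 m; q_5 = 0.92 × 1.42 × 3.1 = 4.050 m³/s
w_6 = (21.9 − 15.6)/2 = 3.15 m; q_6 = 0.60 × 0.72 × 3.15 = 1.361 m³/s
w_7 = (21.9 − 19.6)/2 = 1.15 m; q_7 = 0.52 × 0.32 × 1.15 = 0.1914 m³/s
Q = Σ qᵢ = 18.15 m³/s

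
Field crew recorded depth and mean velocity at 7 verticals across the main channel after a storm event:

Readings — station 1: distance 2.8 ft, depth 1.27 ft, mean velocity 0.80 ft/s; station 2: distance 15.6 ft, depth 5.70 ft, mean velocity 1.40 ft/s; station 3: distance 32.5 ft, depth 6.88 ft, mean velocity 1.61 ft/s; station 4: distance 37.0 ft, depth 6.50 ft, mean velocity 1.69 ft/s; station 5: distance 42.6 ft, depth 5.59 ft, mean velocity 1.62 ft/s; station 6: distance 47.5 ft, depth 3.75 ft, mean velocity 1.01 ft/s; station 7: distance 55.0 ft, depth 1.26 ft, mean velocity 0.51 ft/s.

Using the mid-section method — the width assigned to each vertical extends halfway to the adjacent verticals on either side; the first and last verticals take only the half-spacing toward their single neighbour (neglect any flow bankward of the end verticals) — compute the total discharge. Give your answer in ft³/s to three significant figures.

w_1 = (15.6 − 2.8)/2 = 6.4 ft; q_1 = 0.80 × 1.27 × 6.4 = 6.502 ft³/s
w_2 = (32.5 − 2.8)/2 = 14.85 ft; q_2 = 1.40 × 5.70 × 14.85 = 118.5 ft³/s
w_3 = (37.0 − 15.6)/2 = 10.7 ft; q_3 = 1.61 × 6.88 × 10.7 = 118.5 ft³/s
w_4 = (42.6 − 32.5)/2 = 5.05 ft; q_4 = 1.69 × 6.50 × 5.05 = 55.47 ft³/s
w_5 = (47.5 − 37.0)/2 = 5.25 ft; q_5 = 1.62 × 5.59 × 5.25 = 47.54 ft³/s
w_6 = (55.0 − 42.6)/2 = 6.2 ft; q_6 = 1.01 × 3.75 × 6.2 = 23.48 ft³/s
w_7 = (55.0 − 47.5)/2 = 3.75 ft; q_7 = 0.51 × 1.26 × 3.75 = 2.410 ft³/s
Q = Σ qᵢ = 372.4 ft³/s

372 ft³/s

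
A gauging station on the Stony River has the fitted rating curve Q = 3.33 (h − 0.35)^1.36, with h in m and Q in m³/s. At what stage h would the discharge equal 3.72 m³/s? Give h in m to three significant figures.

h − h₀ = (Q/C)^(1/b) = (3.72/3.33)^(1/1.36) = 1.085 m
h = 0.35 + 1.085 = 1.435 m

1.43 m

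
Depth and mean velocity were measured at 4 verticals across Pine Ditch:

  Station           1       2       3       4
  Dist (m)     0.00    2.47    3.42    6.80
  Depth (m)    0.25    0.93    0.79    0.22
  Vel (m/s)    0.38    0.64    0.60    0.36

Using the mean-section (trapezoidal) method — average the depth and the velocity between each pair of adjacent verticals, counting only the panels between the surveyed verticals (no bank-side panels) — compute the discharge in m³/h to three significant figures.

Panel 1-2: Δb = 2.47 m, d̄ = (0.25+0.93)/2 = 0.59, v̄ = (0.38+0.64)/2 = 0.51 → q = 2.47×0.59×0.51 = 0.7432 m³/s
Panel 2-3: Δb = 0.95 m, d̄ = (0.93+0.79)/2 = 0.86, v̄ = (0.64+0.60)/2 = 0.62 → q = 0.95×0.86×0.62 = 0.5065 m³/s
Panel 3-4: Δb = 3.38 m, d̄ = (0.79+0.22)/2 = 0.505, v̄ = (0.60+0.36)/2 = 0.48 → q = 3.38×0.505×0.48 = 0.8193 m³/s
Q = Σ q = 2.069 m³/s
= 2.069 × 3600 = 7449 m³/h

7450 m³/h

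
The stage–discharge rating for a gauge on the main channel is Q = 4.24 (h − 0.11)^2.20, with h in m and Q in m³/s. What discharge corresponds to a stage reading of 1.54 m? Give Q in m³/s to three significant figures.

Q = 4.24 × (1.54 − 0.11)^2.20 = 4.24 × 1.43^2.20 = 9.313 m³/s

9.31 m³/s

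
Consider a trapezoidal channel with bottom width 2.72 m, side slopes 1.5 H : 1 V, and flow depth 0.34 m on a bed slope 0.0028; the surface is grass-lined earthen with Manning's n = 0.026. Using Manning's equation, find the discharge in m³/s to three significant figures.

A = (b + z·y)·y = (2.72 + 1.5×0.34)×0.34 = 1.098 m²
P = b + 2y√(1+z²) = 2.72 + 2×0.34×√(1+1.5²) = 3.946 m
R = A/P = 1.098/3.946 = 0.2783 m
Q = (1/n)·A·R^(2/3)·S^(1/2) = (1/0.026) × 1.098 × 0.2783^(2/3) × 0.0028^(1/2) = 0.9527 m³/s

0.953 m³/s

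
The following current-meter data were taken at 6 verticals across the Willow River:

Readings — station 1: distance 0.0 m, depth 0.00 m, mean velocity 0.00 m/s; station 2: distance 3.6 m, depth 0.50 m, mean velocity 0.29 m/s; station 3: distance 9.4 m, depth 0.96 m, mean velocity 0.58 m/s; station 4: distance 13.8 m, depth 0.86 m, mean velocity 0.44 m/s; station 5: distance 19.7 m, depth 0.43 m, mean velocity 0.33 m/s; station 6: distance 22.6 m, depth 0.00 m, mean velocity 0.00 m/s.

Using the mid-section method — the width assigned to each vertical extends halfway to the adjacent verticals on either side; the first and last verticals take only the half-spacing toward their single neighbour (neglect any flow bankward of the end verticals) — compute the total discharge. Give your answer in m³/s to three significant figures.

6.09 m³/s

w_2 = (9.4 − 0.0)/2 = 4.7 m; q_2 = 0.29 × 0.50 × 4.7 = 0.6815 m³/s
w_3 = (13.8 − 3.6)/2 = 5.1 m; q_3 = 0.58 × 0.96 × 5.1 = 2.840 m³/s
w_4 = (19.7 − 9.4)/2 = 5.15 m; q_4 = 0.44 × 0.86 × 5.15 = 1.949 m³/s
w_5 = (22.6 − 13.8)/2 = 4.4 m; q_5 = 0.33 × 0.43 × 4.4 = 0.6244 m³/s
Stations 1, 6 contribute zero (depth or velocity is 0).
Q = Σ qᵢ = 6.094 m³/s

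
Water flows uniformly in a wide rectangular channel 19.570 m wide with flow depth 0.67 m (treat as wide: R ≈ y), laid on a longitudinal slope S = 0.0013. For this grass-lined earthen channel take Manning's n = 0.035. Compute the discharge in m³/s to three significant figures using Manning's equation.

10.3 m³/s

A = b·y = 19.570 × 0.67 = 13.11 m²
Wide channel: R ≈ y = 0.67 m
Q = (1/n)·A·R^(2/3)·S^(1/2) = (1/0.035) × 13.11 × 0.6700^(2/3) × 0.0013^(1/2) = 10.34 m³/s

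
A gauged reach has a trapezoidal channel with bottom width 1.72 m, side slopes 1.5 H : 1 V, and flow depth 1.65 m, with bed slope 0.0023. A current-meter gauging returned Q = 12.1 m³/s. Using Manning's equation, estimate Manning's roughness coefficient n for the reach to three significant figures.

A = (b + z·y)·y = (1.72 + 1.5×1.65)×1.65 = 6.922 m²
P = b + 2y√(1+z²) = 1.72 + 2×1.65×√(1+1.5²) = 7.669 m
R = A/P = 6.922/7.669 = 0.9025 m
n = (1/Q)·A·R^(2/3)·S^(1/2) = (1/12.1) × 6.922 × 0.9339 × 0.04796 = 0.02562

0.0256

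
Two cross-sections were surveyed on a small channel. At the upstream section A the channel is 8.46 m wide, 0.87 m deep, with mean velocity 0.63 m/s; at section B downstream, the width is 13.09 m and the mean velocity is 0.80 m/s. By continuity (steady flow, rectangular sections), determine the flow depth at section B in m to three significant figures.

0.443 m

Q = A₁V₁ = (8.46×0.87) × 0.63 = 4.637 m³/s
d₂ = Q/(b₂ V₂) = 4.637/(13.09×0.80) = 0.4428 m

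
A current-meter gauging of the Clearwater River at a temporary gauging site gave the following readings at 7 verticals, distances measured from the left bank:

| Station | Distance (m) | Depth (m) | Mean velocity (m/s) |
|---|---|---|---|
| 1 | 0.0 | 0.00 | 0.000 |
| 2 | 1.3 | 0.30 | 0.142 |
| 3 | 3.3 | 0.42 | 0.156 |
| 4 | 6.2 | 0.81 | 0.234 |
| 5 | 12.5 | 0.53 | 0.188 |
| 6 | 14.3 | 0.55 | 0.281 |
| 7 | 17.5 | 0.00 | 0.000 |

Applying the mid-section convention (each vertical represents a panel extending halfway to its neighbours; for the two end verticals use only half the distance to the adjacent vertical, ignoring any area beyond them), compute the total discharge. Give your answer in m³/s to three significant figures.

w_2 = (3.3 − 0.0)/2 = 1.65 m; q_2 = 0.142 × 0.30 × 1.65 = 0.07029 m³/s
w_3 = (6.2 − 1.3)/2 = 2.45 m; q_3 = 0.156 × 0.42 × 2.45 = 0.1605 m³/s
w_4 = (12.5 − 3.3)/2 = 4.6 m; q_4 = 0.234 × 0.81 × 4.6 = 0.8719 m³/s
w_5 = (14.3 − 6.2)/2 = 4.05 m; q_5 = 0.188 × 0.53 × 4.05 = 0.4035 m³/s
w_6 = (17.5 − 12.5)/2 = 2.5 m; q_6 = 0.281 × 0.55 × 2.5 = 0.3864 m³/s
Stations 1, 7 contribute zero (depth or velocity is 0).
Q = Σ qᵢ = 1.893 m³/s

1.89 m³/s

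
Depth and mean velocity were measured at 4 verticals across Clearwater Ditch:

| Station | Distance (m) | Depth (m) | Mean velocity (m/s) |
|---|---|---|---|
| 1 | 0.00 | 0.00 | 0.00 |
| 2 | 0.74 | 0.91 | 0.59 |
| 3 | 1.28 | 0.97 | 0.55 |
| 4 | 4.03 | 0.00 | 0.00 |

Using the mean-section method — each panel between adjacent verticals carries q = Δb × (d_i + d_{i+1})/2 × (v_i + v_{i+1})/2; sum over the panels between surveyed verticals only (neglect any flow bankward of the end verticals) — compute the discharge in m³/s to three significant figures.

0.755 m³/s

Panel 1-2: Δb = 0.74 m, d̄ = (0.00+0.91)/2 = 0.455, v̄ = (0.00+0.59)/2 = 0.295 → q = 0.74×0.455×0.295 = 0.09933 m³/s
Panel 2-3: Δb = 0.54 m, d̄ = (0.91+0.97)/2 = 0.94, v̄ = (0.59+0.55)/2 = 0.57 → q = 0.54×0.94×0.57 = 0.2893 m³/s
Panel 3-4: Δb = 2.75 m, d̄ = (0.97+0.00)/2 = 0.485, v̄ = (0.55+0.00)/2 = 0.275 → q = 2.75×0.485×0.275 = 0.3668 m³/s
Q = Σ q = 0.7554 m³/s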